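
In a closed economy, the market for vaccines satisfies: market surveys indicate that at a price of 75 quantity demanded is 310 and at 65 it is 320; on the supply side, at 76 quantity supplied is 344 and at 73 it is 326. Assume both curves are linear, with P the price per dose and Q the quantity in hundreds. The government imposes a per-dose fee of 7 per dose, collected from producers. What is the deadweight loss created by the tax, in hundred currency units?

Demand slope: (320 − 310)/(65 − 75) = -1, so Qd = 385 − P.
Supply slope: (326 − 344)/(73 − 76) = 6, so Qs = 6P − 112.
Without the tax, 385 − P = 6P − 112 gives 7P = 497, so P* = 71 and Q* = 314.
With the tax collected from producers, supply shifts: Qs = 6(P − 7) − 112.
Solving gives Q = 308 with consumers paying 77 and producers receiving 70 (the 7 wedge).
Quantity falls by |ΔQ| = |314 − 308| = 6.
DWL = ½ · t · |ΔQ| = ½ · 7 · 6 = 21.

Deadweight loss = 21 hundred.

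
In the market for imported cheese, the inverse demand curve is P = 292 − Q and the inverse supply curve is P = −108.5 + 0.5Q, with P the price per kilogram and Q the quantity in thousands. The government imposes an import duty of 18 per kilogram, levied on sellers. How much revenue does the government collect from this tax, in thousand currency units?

Rewrite in direct form: Qd = 292 − P and Qs = 2P + 217.
Without the tax, 292 − P = 2P + 217 gives 3P = 75, so P* = 25 and Q* = 267.
With the tax collected from sellers, supply shifts: Qs = 2(P − 18) + 217.
Solving gives Q = 255 with consumers paying 37 and sellers receiving 19 (the 18 wedge).
Revenue = t · Q = 18 · 255 = 4590.

Tax revenue = 4590 thousand.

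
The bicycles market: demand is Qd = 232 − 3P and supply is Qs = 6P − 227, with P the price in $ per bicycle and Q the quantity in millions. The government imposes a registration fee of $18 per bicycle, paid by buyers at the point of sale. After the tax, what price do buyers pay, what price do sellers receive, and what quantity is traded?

Before the tax: set 232 − 3P = 6P − 227 → P* = $51, Q* = 79.
With the tax collected from buyers, demand (in seller-price terms) shifts: Qd = 232 − 3(P + 18).
New equilibrium: buyers pay $63, sellers receive $45, Q = 43. (Wedge: Pb − Ps = 18.)

Buyers pay $63; sellers receive $45; quantity = 43.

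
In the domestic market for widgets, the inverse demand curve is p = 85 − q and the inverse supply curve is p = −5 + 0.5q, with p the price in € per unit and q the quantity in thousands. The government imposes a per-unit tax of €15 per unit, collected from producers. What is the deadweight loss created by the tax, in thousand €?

Deadweight loss = €75 thousand.

Rewrite in direct form: qd = 85 − p and qs = 2p + 10.
Without the tax, 85 − p = 2p + 10 gives 3p = 75, so p* = €25 and q* = 60.
With the tax collected from producers, supply shifts: qs = 2(p − 15) + 10.
Solving gives q = 50 with consumers paying €35 and producers receiving €20 (the €15 wedge).
Quantity falls by |ΔQ| = |60 − 50| = 10.
DWL = ½ · t · |ΔQ| = ½ · 15 · 10 = €75.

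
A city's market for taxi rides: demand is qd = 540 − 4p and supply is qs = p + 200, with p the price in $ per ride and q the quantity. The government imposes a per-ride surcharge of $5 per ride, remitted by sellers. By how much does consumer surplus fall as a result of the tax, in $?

Consumer surplus falls by $266.

Before the tax: set 540 − 4p = p + 200 → p* = $68, q* = 268.
With the tax collected from sellers, supply shifts: qs = (p − 5) + 200.
New equilibrium: consumers pay $69, sellers receive $64, q = 264. (Wedge: pb − ps = 5.)
ΔCS is the trapezoid between Q = 264 and Q = 268 of height $1: ½ · (268 + 264) · 1 = $266.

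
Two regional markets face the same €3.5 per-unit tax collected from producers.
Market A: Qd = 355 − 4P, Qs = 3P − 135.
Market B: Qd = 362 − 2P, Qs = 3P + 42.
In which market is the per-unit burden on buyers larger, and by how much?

Market A: pre-tax P* = €70, Q* = 75; post-tax Q = 69; per-unit burden on buyers = €1.5.
Market B: pre-tax P* = €64, Q* = 234; post-tax Q = 229.8; per-unit burden on buyers = €2.1.
Difference: €1.5 vs €2.1 → market B is larger by €0.6.

Market B, by €0.6.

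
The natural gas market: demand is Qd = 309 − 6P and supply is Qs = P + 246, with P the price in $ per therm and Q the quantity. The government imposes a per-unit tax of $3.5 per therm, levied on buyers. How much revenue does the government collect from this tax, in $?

Without the tax, 309 − 6P = P + 246 gives 7P = 63, so P* = $9 and Q* = 255.
With the tax collected from buyers, demand (in seller-price terms) shifts: Qd = 309 − 6(P + 3.5).
New equilibrium: buyers pay $9.5, producers receive $6, Q = 252. (Wedge: Pb − Ps = 3.5.)
Revenue = t · Q = 3.5 · 252 = $882.

Tax revenue = $882.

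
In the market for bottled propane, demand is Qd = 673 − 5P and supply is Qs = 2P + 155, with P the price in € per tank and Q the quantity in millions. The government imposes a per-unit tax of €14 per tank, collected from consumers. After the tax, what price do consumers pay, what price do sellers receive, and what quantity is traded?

Without the tax, 673 − 5P = 2P + 155 gives 7P = 518, so P* = €74 and Q* = 303.
With the tax collected from consumers, demand (in seller-price terms) shifts: Qd = 673 − 5(P + 14).
Solving gives Q = 283 with consumers paying €78 and sellers receiving €64 (the €14 wedge).
The less price-elastic side of the market bears the larger share of a per-unit tax.

Consumers pay €78; sellers receive €64; quantity = 283.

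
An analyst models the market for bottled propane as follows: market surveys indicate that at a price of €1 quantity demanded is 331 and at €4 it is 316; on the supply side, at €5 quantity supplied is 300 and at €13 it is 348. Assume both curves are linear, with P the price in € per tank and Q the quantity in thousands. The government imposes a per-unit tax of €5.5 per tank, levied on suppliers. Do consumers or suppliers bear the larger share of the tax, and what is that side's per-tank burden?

Demand slope: (316 − 331)/(4 − 1) = -5, so Qd = 336 − 5P.
Supply slope: (348 − 300)/(13 − 5) = 6, so Qs = 6P + 270.
Without the tax, 336 − 5P = 6P + 270 gives 11P = 66, so P* = €6 and Q* = 306.
With the tax collected from suppliers, supply shifts: Qs = 6(P − 5.5) + 270.
New equilibrium: consumers pay €9, suppliers receive €3.5, Q = 291. (Wedge: Pb − Ps = 5.5.)
Per-tank burden: consumers €3, suppliers €2.5.
Consumers take the larger share because demand is less price-elastic here (demand slope 5 vs supply slope 6).
The less price-elastic side of the market bears the larger share of a per-unit tax.

Consumers bear the larger share: €3 per tank.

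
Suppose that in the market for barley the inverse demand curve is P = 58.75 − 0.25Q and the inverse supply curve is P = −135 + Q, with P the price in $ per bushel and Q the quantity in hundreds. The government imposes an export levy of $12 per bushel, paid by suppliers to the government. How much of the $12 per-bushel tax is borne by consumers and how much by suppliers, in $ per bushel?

Consumers bear $2.4 per bushel; suppliers bear $9.6 per bushel.

Inverting to Q(P) form: Qd = 235 − 4P; Qs = P + 135.
Before the tax: set 235 − 4P = P + 135 → P* = $20, Q* = 155.
With the tax collected from suppliers, supply shifts: Qs = (P − 12) + 135.
Solving gives Q = 145.4 with consumers paying $22.4 and suppliers receiving $10.4 (the $12 wedge).
Burden on consumers: $2.4; on suppliers: $9.6. (They sum to $12.)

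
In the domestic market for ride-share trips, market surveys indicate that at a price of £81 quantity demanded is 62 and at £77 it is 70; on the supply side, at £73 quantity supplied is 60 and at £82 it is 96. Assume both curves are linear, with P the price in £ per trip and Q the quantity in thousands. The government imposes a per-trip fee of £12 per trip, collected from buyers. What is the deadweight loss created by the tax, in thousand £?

Deadweight loss = £96 thousand.

Demand slope: (70 − 62)/(77 − 81) = -2, so Qd = 224 − 2P.
Supply slope: (96 − 60)/(82 − 73) = 4, so Qs = 4P − 232.
Before the tax: set 224 − 2P = 4P − 232 → P* = £76, Q* = 72.
With the tax collected from buyers, demand (in seller-price terms) shifts: Qd = 224 − 2(P + 12).
New equilibrium: buyers pay £84, sellers receive £72, Q = 56. (Wedge: Pb − Ps = 12.)
Quantity falls by |ΔQ| = |72 − 56| = 16.
DWL = ½ · t · |ΔQ| = ½ · 12 · 16 = £96.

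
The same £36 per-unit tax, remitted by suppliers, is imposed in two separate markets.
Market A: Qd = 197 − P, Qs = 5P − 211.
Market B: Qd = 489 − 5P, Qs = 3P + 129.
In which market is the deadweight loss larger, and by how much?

Market B, by £675.

Market A: pre-tax P* = £68, Q* = 129; post-tax Q = 99; deadweight loss = £540.
Market B: pre-tax P* = £45, Q* = 264; post-tax Q = 196.5; deadweight loss = £1215.
Difference: £540 vs £1215 → market B is larger by £675.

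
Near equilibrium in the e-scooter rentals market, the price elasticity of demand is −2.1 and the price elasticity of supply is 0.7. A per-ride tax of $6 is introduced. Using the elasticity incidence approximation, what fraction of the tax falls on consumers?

Consumers' share ≈ 0.25.

Incidence ratio: consumers' share ≈ εs / (εs + |εd|) = 0.7 / (0.7 + 2.1) = 0.25.
Supply is the less elastic side, so consumers bear the smaller share.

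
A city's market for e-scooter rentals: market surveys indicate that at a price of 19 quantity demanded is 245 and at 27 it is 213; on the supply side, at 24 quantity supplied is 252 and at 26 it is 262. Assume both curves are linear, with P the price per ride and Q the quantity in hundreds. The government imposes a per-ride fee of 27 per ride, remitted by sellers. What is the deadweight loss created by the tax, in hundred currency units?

Demand slope: (213 − 245)/(27 − 19) = -4, so Qd = 321 − 4P.
Supply slope: (262 − 252)/(26 − 24) = 5, so Qs = 5P + 132.
Before the tax: set 321 − 4P = 5P + 132 → P* = 21, Q* = 237.
With the tax collected from sellers, supply shifts: Qs = 5(P − 27) + 132.
New equilibrium: buyers pay 36, sellers receive 9, Q = 177. (Wedge: Pb − Ps = 27.)
Quantity falls by |ΔQ| = |237 − 177| = 60.
DWL = ½ · t · |ΔQ| = ½ · 27 · 60 = 810.

Deadweight loss = 810 hundred.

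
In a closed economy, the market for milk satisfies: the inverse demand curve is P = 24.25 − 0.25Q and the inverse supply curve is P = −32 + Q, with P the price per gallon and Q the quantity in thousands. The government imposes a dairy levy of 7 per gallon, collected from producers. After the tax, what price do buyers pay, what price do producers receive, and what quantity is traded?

Inverting to Q(P) form: Qd = 97 − 4P; Qs = P + 32.
Without the tax, 97 − 4P = P + 32 gives 5P = 65, so P* = 13 and Q* = 45.
With the tax collected from producers, supply shifts: Qs = (P − 7) + 32.
New equilibrium: buyers pay 14.4, producers receive 7.4, Q = 39.4. (Wedge: Pb − Ps = 7.)
The less price-elastic side of the market bears the larger share of a per-unit tax.

Buyers pay 14.4; producers receive 7.4; quantity = 39.4.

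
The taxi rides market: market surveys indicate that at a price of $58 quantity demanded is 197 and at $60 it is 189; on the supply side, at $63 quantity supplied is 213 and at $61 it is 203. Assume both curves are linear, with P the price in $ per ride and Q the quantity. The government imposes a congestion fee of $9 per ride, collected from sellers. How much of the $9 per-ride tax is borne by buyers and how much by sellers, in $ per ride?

Demand slope: (189 − 197)/(60 − 58) = -4, so Qd = 429 − 4P.
Supply slope: (203 − 213)/(61 − 63) = 5, so Qs = 5P − 102.
Before the tax: set 429 − 4P = 5P − 102 → P* = $59, Q* = 193.
With the tax collected from sellers, supply shifts: Qs = 5(P − 9) − 102.
New equilibrium: buyers pay $64, sellers receive $55, Q = 173. (Wedge: Pb − Ps = 9.)
Burden on buyers: $5; on sellers: $4. (They sum to $9.)

Buyers bear $5 per ride; sellers bear $4 per ride.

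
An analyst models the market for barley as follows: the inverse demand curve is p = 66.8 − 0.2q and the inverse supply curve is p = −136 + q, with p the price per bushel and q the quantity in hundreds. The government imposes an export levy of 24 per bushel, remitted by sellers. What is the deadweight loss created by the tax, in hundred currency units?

Deadweight loss = 240 hundred.

Rewrite in direct form: qd = 334 − 5p and qs = p + 136.
Before the tax: set 334 − 5p = p + 136 → p* = 33, q* = 169.
With the tax collected from sellers, supply shifts: qs = (p − 24) + 136.
Solving gives q = 149 with buyers paying 37 and sellers receiving 13 (the 24 wedge).
Quantity falls by |ΔQ| = |169 − 149| = 20.
DWL = ½ · t · |ΔQ| = ½ · 24 · 20 = 240.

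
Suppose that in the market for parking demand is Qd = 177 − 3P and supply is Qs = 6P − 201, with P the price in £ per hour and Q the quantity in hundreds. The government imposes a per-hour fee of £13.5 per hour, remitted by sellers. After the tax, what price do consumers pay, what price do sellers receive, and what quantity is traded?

Consumers pay £51; sellers receive £37.5; quantity = 24.

Before the tax: set 177 − 3P = 6P − 201 → P* = £42, Q* = 51.
With the tax collected from sellers, supply shifts: Qs = 6(P − 13.5) − 201.
New equilibrium: consumers pay £51, sellers receive £37.5, Q = 24. (Wedge: Pb − Ps = 13.5.)
The less price-elastic side of the market bears the larger share of a per-unit tax.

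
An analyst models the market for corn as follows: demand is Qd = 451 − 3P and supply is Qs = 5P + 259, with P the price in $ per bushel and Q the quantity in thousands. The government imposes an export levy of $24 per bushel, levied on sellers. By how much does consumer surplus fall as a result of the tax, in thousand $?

Consumer surplus falls by $5347.5 thousand.

Before the tax: set 451 − 3P = 5P + 259 → P* = $24, Q* = 379.
With the tax collected from sellers, supply shifts: Qs = 5(P − 24) + 259.
New equilibrium: buyers pay $39, sellers receive $15, Q = 334. (Wedge: Pb − Ps = 24.)
ΔCS is the trapezoid between Q = 334 and Q = 379 of height $15: ½ · (379 + 334) · 15 = $5347.5.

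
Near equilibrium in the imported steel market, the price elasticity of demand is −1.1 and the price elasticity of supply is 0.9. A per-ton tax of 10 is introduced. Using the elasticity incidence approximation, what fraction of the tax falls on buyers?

Buyers' share ≈ 0.45.

Incidence ratio: buyers' share ≈ εs / (εs + |εd|) = 0.9 / (0.9 + 1.1) = 0.45.
Supply is the less elastic side, so buyers bear the smaller share.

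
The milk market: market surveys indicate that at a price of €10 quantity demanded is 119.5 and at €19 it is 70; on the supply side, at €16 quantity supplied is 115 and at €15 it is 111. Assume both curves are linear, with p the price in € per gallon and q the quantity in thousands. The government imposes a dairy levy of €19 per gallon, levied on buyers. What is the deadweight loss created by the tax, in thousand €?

Deadweight loss = €418 thousand.

Demand slope: (70 − 119.5)/(19 − 10) = -5.5, so qd = 174.5 − 5.5p.
Supply slope: (111 − 115)/(15 − 16) = 4, so qs = 4p + 51.
Before the tax: set 174.5 − 5.5p = 4p + 51 → p* = €13, q* = 103.
With the tax collected from buyers, demand (in seller-price terms) shifts: qd = 174.5 − 5.5(p + 19).
New equilibrium: buyers pay €21, suppliers receive €2, q = 59. (Wedge: pb − ps = 19.)
Quantity falls by |ΔQ| = |103 − 59| = 44.
DWL = ½ · t · |ΔQ| = ½ · 19 · 44 = €418.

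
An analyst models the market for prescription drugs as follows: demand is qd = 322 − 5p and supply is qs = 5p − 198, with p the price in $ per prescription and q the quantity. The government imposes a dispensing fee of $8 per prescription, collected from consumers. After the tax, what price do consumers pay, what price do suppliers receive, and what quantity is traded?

Consumers pay $56; suppliers receive $48; quantity = 42.

Without the tax, 322 − 5p = 5p − 198 gives 10p = 520, so p* = $52 and q* = 62.
With the tax collected from consumers, demand (in seller-price terms) shifts: qd = 322 − 5(p + 8).
New equilibrium: consumers pay $56, suppliers receive $48, q = 42. (Wedge: pb − ps = 8.)
The less price-elastic side of the market bears the larger share of a per-unit tax.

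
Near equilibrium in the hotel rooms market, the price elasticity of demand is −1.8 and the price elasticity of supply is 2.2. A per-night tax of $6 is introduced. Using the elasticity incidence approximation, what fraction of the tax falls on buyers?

Incidence ratio: buyers' share ≈ εs / (εs + |εd|) = 2.2 / (2.2 + 1.8) = 0.55.
Supply is the more elastic side, so buyers bear the larger share.

Buyers' share ≈ 0.55.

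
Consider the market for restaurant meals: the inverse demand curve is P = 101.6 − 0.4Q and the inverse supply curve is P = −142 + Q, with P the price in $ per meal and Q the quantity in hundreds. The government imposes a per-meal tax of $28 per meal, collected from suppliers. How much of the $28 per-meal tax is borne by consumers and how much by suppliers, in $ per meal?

Consumers bear $8 per meal; suppliers bear $20 per meal.

Inverting to Q(P) form: Qd = 254 − 2.5P; Qs = P + 142.
Before the tax: set 254 − 2.5P = P + 142 → P* = $32, Q* = 174.
With the tax collected from suppliers, supply shifts: Qs = (P − 28) + 142.
Solving gives Q = 154 with consumers paying $40 and suppliers receiving $12 (the $28 wedge).
Burden on consumers: $8; on suppliers: $20. (They sum to $28.)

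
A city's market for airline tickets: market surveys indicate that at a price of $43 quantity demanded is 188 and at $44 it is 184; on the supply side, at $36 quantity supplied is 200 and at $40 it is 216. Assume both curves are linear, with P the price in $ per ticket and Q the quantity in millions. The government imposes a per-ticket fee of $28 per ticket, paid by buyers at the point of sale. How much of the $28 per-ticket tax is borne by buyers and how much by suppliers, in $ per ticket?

Buyers bear $14 per ticket; suppliers bear $14 per ticket.

Demand slope: (184 − 188)/(44 − 43) = -4, so Qd = 360 − 4P.
Supply slope: (216 − 200)/(40 − 36) = 4, so Qs = 4P + 56.
Before the tax: set 360 − 4P = 4P + 56 → P* = $38, Q* = 208.
With the tax collected from buyers, demand (in seller-price terms) shifts: Qd = 360 − 4(P + 28).
Solving gives Q = 152 with buyers paying $52 and suppliers receiving $24 (the $28 wedge).
Burden on buyers: $14; on suppliers: $14. (They sum to $28.)
The less price-elastic side of the market bears the larger share of a per-unit tax.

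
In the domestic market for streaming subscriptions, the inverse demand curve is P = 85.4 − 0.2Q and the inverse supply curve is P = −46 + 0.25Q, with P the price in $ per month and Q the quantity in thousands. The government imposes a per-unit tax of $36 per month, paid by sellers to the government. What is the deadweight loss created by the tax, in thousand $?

Deadweight loss = $1440 thousand.

Inverting to Q(P) form: Qd = 427 − 5P; Qs = 4P + 184.
Without the tax, 427 − 5P = 4P + 184 gives 9P = 243, so P* = $27 and Q* = 292.
With the tax collected from sellers, supply shifts: Qs = 4(P − 36) + 184.
New equilibrium: consumers pay $43, sellers receive $7, Q = 212. (Wedge: Pb − Ps = 36.)
Quantity falls by |ΔQ| = |292 − 212| = 80.
DWL = ½ · t · |ΔQ| = ½ · 36 · 80 = $1440.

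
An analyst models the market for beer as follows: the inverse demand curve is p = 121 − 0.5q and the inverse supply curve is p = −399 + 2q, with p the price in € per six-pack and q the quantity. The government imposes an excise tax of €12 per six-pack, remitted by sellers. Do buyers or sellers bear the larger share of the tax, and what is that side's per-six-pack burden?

Sellers bear the larger share: €9.6 per six-pack.

Inverting to q(p) form: qd = 242 − 2p; qs = 0.5p + 199.5.
Before the tax: set 242 − 2p = 0.5p + 199.5 → p* = €17, q* = 208.
With the tax collected from sellers, supply shifts: qs = 0.5(p − 12) + 199.5.
New equilibrium: buyers pay €19.4, sellers receive €7.4, q = 203.2. (Wedge: pb − ps = 12.)
Per-six-pack burden: buyers €2.4, sellers €9.6.
Sellers take the larger share because supply is less price-elastic here (demand slope 2 vs supply slope 0.5).
The less price-elastic side of the market bears the larger share of a per-unit tax.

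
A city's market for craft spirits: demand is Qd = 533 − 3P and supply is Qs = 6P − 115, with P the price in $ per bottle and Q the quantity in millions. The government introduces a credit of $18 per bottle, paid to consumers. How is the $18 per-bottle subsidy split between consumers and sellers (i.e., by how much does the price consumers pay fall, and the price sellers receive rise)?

Before the subsidy: set 533 − 3P = 6P − 115 → P* = $72, Q* = 317.
With a per-unit subsidy paid to consumers, each effectively pays P − 18, so demand becomes Qd = 533 − 3(P − 18).
New equilibrium: consumers pay $60, sellers receive $78, Q = 353. (Wedge: Pb − Ps = −18.)
Gain to consumers: $12; to sellers: $6. (They sum to $18.)

Consumers gain $12 per bottle; sellers gain $6 per bottle.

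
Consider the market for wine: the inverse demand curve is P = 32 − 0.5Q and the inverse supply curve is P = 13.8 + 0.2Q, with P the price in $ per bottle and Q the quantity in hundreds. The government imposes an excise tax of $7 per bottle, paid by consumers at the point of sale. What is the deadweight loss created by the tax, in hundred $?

Deadweight loss = $35 hundred.

Inverting to Q(P) form: Qd = 64 − 2P; Qs = 5P − 69.
Before the tax: set 64 − 2P = 5P − 69 → P* = $19, Q* = 26.
With the tax collected from consumers, demand (in seller-price terms) shifts: Qd = 64 − 2(P + 7).
New equilibrium: consumers pay $24, sellers receive $17, Q = 16. (Wedge: Pb − Ps = 7.)
Quantity falls by |ΔQ| = |26 − 16| = 10.
DWL = ½ · t · |ΔQ| = ½ · 7 · 10 = $35.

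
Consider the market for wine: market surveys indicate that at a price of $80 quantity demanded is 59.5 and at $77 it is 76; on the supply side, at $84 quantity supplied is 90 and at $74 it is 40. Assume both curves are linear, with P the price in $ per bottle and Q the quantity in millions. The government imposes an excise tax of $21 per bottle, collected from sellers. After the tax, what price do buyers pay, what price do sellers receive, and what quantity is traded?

Buyers pay $89; sellers receive $68; quantity = 10.

Demand slope: (76 − 59.5)/(77 − 80) = -5.5, so Qd = 499.5 − 5.5P.
Supply slope: (40 − 90)/(74 − 84) = 5, so Qs = 5P − 330.
Before the tax: set 499.5 − 5.5P = 5P − 330 → P* = $79, Q* = 65.
With the tax collected from sellers, supply shifts: Qs = 5(P − 21) − 330.
New equilibrium: buyers pay $89, sellers receive $68, Q = 10. (Wedge: Pb − Ps = 21.)
The less price-elastic side of the market bears the larger share of a per-unit tax.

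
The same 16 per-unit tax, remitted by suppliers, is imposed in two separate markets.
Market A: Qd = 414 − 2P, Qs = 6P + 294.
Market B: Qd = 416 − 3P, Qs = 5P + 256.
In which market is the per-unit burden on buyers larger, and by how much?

Market A, by 2.

Market A: pre-tax P* = 15, Q* = 384; post-tax Q = 360; per-unit burden on buyers = 12.
Market B: pre-tax P* = 20, Q* = 356; post-tax Q = 326; per-unit burden on buyers = 10.
Difference: 12 vs 10 → market A is larger by 2.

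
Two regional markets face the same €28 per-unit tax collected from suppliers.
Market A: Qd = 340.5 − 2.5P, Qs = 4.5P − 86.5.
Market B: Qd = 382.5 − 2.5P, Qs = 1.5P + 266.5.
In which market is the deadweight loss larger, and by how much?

Market A, by €262.5.

Market A: pre-tax P* = €61, Q* = 188; post-tax Q = 143; deadweight loss = €630.
Market B: pre-tax P* = €29, Q* = 310; post-tax Q = 283.75; deadweight loss = €367.5.
Difference: €630 vs €367.5 → market A is larger by €262.5.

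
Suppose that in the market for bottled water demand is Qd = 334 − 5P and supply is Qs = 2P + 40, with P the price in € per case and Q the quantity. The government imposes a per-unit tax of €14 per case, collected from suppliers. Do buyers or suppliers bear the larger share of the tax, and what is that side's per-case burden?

Without the tax, 334 − 5P = 2P + 40 gives 7P = 294, so P* = €42 and Q* = 124.
With the tax collected from suppliers, supply shifts: Qs = 2(P − 14) + 40.
Solving gives Q = 104 with buyers paying €46 and suppliers receiving €32 (the €14 wedge).
Per-case burden: buyers €4, suppliers €10.
Suppliers take the larger share because supply is less price-elastic here (demand slope 5 vs supply slope 2).
The less price-elastic side of the market bears the larger share of a per-unit tax.

Suppliers bear the larger share: €10 per case.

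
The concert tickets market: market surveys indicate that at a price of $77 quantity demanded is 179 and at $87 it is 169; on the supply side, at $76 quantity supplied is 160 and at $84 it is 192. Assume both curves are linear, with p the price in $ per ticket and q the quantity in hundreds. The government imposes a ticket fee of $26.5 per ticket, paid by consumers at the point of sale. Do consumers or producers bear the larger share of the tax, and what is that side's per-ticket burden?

Consumers bear the larger share: $21.2 per ticket.

Demand slope: (169 − 179)/(87 − 77) = -1, so qd = 256 − p.
Supply slope: (192 − 160)/(84 − 76) = 4, so qs = 4p − 144.
Before the tax: set 256 − p = 4p − 144 → p* = $80, q* = 176.
With the tax collected from consumers, demand (in seller-price terms) shifts: qd = 256 − (p + 26.5).
Solving gives q = 154.8 with consumers paying $101.2 and producers receiving $74.7 (the $26.5 wedge).
Per-ticket burden: consumers $21.2, producers $5.3.
Consumers take the larger share because demand is less price-elastic here (demand slope 1 vs supply slope 4).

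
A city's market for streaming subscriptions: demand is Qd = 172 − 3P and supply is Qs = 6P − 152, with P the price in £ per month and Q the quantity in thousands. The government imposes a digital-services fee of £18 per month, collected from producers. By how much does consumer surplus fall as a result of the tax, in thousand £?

Without the tax, 172 − 3P = 6P − 152 gives 9P = 324, so P* = £36 and Q* = 64.
With the tax collected from producers, supply shifts: Qs = 6(P − 18) − 152.
Solving gives Q = 28 with consumers paying £48 and producers receiving £30 (the £18 wedge).
ΔCS is the trapezoid between Q = 28 and Q = 64 of height £12: ½ · (64 + 28) · 12 = £552.

Consumer surplus falls by £552 thousand.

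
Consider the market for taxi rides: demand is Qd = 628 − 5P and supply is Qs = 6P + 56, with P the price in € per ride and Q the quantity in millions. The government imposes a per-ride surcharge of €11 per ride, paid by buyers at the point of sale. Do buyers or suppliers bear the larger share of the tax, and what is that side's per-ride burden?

Buyers bear the larger share: €6 per ride.

Without the tax, 628 − 5P = 6P + 56 gives 11P = 572, so P* = €52 and Q* = 368.
With the tax collected from buyers, demand (in seller-price terms) shifts: Qd = 628 − 5(P + 11).
Solving gives Q = 338 with buyers paying €58 and suppliers receiving €47 (the €11 wedge).
Per-ride burden: buyers €6, suppliers €5.
Buyers take the larger share because demand is less price-elastic here (demand slope 5 vs supply slope 6).
The less price-elastic side of the market bears the larger share of a per-unit tax.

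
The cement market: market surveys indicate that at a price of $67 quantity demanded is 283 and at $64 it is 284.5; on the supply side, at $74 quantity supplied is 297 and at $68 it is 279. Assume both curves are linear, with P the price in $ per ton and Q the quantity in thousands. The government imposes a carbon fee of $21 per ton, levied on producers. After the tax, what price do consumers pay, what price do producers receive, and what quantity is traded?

Consumers pay $87; producers receive $66; quantity = 273.

Demand slope: (284.5 − 283)/(64 − 67) = -0.5, so Qd = 316.5 − 0.5P.
Supply slope: (279 − 297)/(68 − 74) = 3, so Qs = 3P + 75.
Before the tax: set 316.5 − 0.5P = 3P + 75 → P* = $69, Q* = 282.
With the tax collected from producers, supply shifts: Qs = 3(P − 21) + 75.
New equilibrium: consumers pay $87, producers receive $66, Q = 273. (Wedge: Pb − Ps = 21.)
The less price-elastic side of the market bears the larger share of a per-unit tax.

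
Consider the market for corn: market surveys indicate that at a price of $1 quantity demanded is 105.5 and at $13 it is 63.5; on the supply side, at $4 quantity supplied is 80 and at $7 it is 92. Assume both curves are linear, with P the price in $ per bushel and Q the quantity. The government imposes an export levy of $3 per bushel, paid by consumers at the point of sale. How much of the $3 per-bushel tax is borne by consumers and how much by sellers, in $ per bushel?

Demand slope: (63.5 − 105.5)/(13 − 1) = -3.5, so Qd = 109 − 3.5P.
Supply slope: (92 − 80)/(7 − 4) = 4, so Qs = 4P + 64.
Without the tax, 109 − 3.5P = 4P + 64 gives 7.5P = 45, so P* = $6 and Q* = 88.
With the tax collected from consumers, demand (in seller-price terms) shifts: Qd = 109 − 3.5(P + 3).
New equilibrium: consumers pay $7.6, sellers receive $4.6, Q = 82.4. (Wedge: Pb − Ps = 3.)
Burden on consumers: $1.6; on sellers: $1.4. (They sum to $3.)
The less price-elastic side of the market bears the larger share of a per-unit tax.

Consumers bear $1.6 per bushel; sellers bear $1.4 per bushel.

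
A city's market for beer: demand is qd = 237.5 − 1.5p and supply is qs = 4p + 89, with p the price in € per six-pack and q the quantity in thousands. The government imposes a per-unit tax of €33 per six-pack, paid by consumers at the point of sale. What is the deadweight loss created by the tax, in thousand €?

Without the tax, 237.5 − 1.5p = 4p + 89 gives 5.5p = 148.5, so p* = €27 and q* = 197.
With the tax collected from consumers, demand (in seller-price terms) shifts: qd = 237.5 − 1.5(p + 33).
Solving gives q = 161 with consumers paying €51 and sellers receiving €18 (the €33 wedge).
Quantity falls by |ΔQ| = |197 − 161| = 36.
DWL = ½ · t · |ΔQ| = ½ · 33 · 36 = €594.

Deadweight loss = €594 thousand.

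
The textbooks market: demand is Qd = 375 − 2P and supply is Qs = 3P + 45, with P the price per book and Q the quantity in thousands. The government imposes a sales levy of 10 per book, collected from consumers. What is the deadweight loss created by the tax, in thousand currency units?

Deadweight loss = 60 thousand.

Without the tax, 375 − 2P = 3P + 45 gives 5P = 330, so P* = 66 and Q* = 243.
With the tax collected from consumers, demand (in seller-price terms) shifts: Qd = 375 − 2(P + 10).
New equilibrium: consumers pay 72, suppliers receive 62, Q = 231. (Wedge: Pb − Ps = 10.)
Quantity falls by |ΔQ| = |243 − 231| = 12.
DWL = ½ · t · |ΔQ| = ½ · 10 · 12 = 60.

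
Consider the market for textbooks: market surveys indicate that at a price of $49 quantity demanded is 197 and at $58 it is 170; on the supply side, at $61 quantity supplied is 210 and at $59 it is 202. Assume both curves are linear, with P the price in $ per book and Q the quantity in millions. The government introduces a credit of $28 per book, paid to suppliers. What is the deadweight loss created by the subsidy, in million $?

Demand slope: (170 − 197)/(58 − 49) = -3, so Qd = 344 − 3P.
Supply slope: (202 − 210)/(59 − 61) = 4, so Qs = 4P − 34.
Without the subsidy, 344 − 3P = 4P − 34 gives 7P = 378, so P* = $54 and Q* = 182.
With a per-unit subsidy paid to suppliers, each receives P + 28 per unit sold, so supply becomes Qs = 4(P + 28) − 34.
Solving gives Q = 230 with buyers paying $38 and suppliers receiving $66 (the $28 wedge).
Quantity rises by |ΔQ| = |182 − 230| = 48.
DWL = ½ · t · |ΔQ| = ½ · 28 · 48 = $672.

Deadweight loss = $672 million.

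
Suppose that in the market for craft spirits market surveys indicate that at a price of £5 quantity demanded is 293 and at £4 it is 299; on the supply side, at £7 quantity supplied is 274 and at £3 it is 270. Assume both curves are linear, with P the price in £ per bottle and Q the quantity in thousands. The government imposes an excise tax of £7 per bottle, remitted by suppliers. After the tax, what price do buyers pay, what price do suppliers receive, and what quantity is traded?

Buyers pay £9; suppliers receive £2; quantity = 269.

Demand slope: (299 − 293)/(4 − 5) = -6, so Qd = 323 − 6P.
Supply slope: (270 − 274)/(3 − 7) = 1, so Qs = P + 267.
Without the tax, 323 − 6P = P + 267 gives 7P = 56, so P* = £8 and Q* = 275.
With the tax collected from suppliers, supply shifts: Qs = (P − 7) + 267.
Solving gives Q = 269 with buyers paying £9 and suppliers receiving £2 (the £7 wedge).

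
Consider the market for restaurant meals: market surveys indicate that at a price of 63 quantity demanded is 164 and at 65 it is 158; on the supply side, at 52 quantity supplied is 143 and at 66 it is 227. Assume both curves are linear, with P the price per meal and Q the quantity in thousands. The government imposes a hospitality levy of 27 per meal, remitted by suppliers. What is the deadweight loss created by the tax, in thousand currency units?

Deadweight loss = 729 thousand.

Demand slope: (158 − 164)/(65 − 63) = -3, so Qd = 353 − 3P.
Supply slope: (227 − 143)/(66 − 52) = 6, so Qs = 6P − 169.
Without the tax, 353 − 3P = 6P − 169 gives 9P = 522, so P* = 58 and Q* = 179.
With the tax collected from suppliers, supply shifts: Qs = 6(P − 27) − 169.
Solving gives Q = 125 with buyers paying 76 and suppliers receiving 49 (the 27 wedge).
Quantity falls by |ΔQ| = |179 − 125| = 54.
DWL = ½ · t · |ΔQ| = ½ · 27 · 54 = 729.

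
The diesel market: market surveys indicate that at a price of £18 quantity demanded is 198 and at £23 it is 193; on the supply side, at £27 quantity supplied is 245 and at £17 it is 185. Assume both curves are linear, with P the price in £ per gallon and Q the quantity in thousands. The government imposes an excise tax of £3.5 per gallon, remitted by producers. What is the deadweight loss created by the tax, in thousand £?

Demand slope: (193 − 198)/(23 − 18) = -1, so Qd = 216 − P.
Supply slope: (185 − 245)/(17 − 27) = 6, so Qs = 6P + 83.
Before the tax: set 216 − P = 6P + 83 → P* = £19, Q* = 197.
With the tax collected from producers, supply shifts: Qs = 6(P − 3.5) + 83.
Solving gives Q = 194 with buyers paying £22 and producers receiving £18.5 (the £3.5 wedge).
Quantity falls by |ΔQ| = |197 − 194| = 3.
DWL = ½ · t · |ΔQ| = ½ · 3.5 · 3 = £5.25.

Deadweight loss = £5.25 thousand.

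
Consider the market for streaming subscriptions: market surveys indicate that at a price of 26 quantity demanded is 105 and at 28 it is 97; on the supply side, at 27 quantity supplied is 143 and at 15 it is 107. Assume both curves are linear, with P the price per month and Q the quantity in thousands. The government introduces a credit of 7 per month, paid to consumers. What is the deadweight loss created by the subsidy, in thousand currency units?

Demand slope: (97 − 105)/(28 − 26) = -4, so Qd = 209 − 4P.
Supply slope: (107 − 143)/(15 − 27) = 3, so Qs = 3P + 62.
Before the subsidy: set 209 − 4P = 3P + 62 → P* = 21, Q* = 125.
With a per-unit subsidy paid to consumers, each effectively pays P − 7, so demand becomes Qd = 209 − 4(P − 7).
New equilibrium: consumers pay 18, sellers receive 25, Q = 137. (Wedge: Pb − Ps = −7.)
Quantity rises by |ΔQ| = |125 − 137| = 12.
DWL = ½ · t · |ΔQ| = ½ · 7 · 12 = 42.

Deadweight loss = 42 thousand.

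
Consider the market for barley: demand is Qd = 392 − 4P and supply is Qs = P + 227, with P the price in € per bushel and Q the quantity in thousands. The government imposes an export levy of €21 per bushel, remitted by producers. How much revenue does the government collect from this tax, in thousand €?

Before the tax: set 392 − 4P = P + 227 → P* = €33, Q* = 260.
With the tax collected from producers, supply shifts: Qs = (P − 21) + 227.
New equilibrium: consumers pay €37.2, producers receive €16.2, Q = 243.2. (Wedge: Pb − Ps = 21.)
Revenue = t · Q = 21 · 243.2 = €5107.2.

Tax revenue = €5107.2 thousand.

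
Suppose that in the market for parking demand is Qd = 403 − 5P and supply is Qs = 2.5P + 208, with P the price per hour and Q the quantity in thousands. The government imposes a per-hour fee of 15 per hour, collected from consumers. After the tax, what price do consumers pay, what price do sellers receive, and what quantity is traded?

Without the tax, 403 − 5P = 2.5P + 208 gives 7.5P = 195, so P* = 26 and Q* = 273.
With the tax collected from consumers, demand (in seller-price terms) shifts: Qd = 403 − 5(P + 15).
New equilibrium: consumers pay 31, sellers receive 16, Q = 248. (Wedge: Pb − Ps = 15.)

Consumers pay 31; sellers receive 16; quantity = 248.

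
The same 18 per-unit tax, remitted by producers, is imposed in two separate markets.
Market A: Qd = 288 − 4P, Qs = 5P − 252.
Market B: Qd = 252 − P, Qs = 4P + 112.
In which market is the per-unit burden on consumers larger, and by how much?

Market B, by 4.4.

Market A: pre-tax P* = 60, Q* = 48; post-tax Q = 8; per-unit burden on consumers = 10.
Market B: pre-tax P* = 28, Q* = 224; post-tax Q = 209.6; per-unit burden on consumers = 14.4.
Difference: 10 vs 14.4 → market B is larger by 4.4.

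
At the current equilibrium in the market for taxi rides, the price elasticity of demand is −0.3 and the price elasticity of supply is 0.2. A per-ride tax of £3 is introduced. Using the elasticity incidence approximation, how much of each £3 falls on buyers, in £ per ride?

Buyers bear ≈ £1.2 per ride.

Incidence ratio: buyers' share ≈ εs / (εs + |εd|) = 0.2 / (0.2 + 0.3) = 0.4.
So buyers bear ≈ 0.4 × £3 = £1.2; suppliers bear £1.8.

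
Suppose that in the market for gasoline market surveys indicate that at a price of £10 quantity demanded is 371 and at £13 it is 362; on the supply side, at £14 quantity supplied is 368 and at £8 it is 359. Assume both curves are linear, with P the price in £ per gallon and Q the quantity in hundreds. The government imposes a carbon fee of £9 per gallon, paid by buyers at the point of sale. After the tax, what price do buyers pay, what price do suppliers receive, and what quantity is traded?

Demand slope: (362 − 371)/(13 − 10) = -3, so Qd = 401 − 3P.
Supply slope: (359 − 368)/(8 − 14) = 1.5, so Qs = 1.5P + 347.
Without the tax, 401 − 3P = 1.5P + 347 gives 4.5P = 54, so P* = £12 and Q* = 365.
With the tax collected from buyers, demand (in seller-price terms) shifts: Qd = 401 − 3(P + 9).
Solving gives Q = 356 with buyers paying £15 and suppliers receiving £6 (the £9 wedge).
The less price-elastic side of the market bears the larger share of a per-unit tax.

Buyers pay £15; suppliers receive £6; quantity = 356.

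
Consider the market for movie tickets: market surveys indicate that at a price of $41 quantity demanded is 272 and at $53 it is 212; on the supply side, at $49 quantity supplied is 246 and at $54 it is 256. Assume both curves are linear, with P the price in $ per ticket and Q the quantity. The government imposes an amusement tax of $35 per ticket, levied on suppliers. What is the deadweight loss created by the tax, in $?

Demand slope: (212 − 272)/(53 − 41) = -5, so Qd = 477 − 5P.
Supply slope: (256 − 246)/(54 − 49) = 2, so Qs = 2P + 148.
Before the tax: set 477 − 5P = 2P + 148 → P* = $47, Q* = 242.
With the tax collected from suppliers, supply shifts: Qs = 2(P − 35) + 148.
New equilibrium: buyers pay $57, suppliers receive $22, Q = 192. (Wedge: Pb − Ps = 35.)
Quantity falls by |ΔQ| = |242 − 192| = 50.
DWL = ½ · t · |ΔQ| = ½ · 35 · 50 = $875.

Deadweight loss = $875.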